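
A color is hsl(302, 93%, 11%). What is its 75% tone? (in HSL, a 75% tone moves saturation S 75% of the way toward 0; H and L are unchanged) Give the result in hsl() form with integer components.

hsl(302, 23%, 11%)

S moves 75% from 93 toward 0: 93 − 69.75 = 23.25 → 23.
H and L are unchanged.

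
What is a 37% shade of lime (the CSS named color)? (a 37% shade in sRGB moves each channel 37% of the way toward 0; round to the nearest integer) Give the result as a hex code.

#00a100

CSS lime is rgb(0, 255, 0).
Per channel, c → c + 0.37(0 − c):
  R: 0 + 0.37×(0−0) = 0 + 0 = 0 → 0
  G: 255 + 0.37×(0−255) = 255 − 94.35 = 160.65 → 161
  B: 0 + 0 = 0 → 0
rgb(0, 161, 0) = #00a100.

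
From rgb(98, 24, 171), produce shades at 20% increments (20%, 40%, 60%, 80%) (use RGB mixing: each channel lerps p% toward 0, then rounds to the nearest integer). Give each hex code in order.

#4E1389, #3B0E67, #270A44, #140522

20%: (98 − 19.6 = 78.4→78, 24 − 4.8 = 19.2→19, 171 − 34.2 = 136.8→137) → #4E1389
40%: (98 − 39.2 = 58.8→59, 24 − 9.6 = 14.4→14, 171 − 68.4 = 102.6→103) → #3B0E67
60%: (98 − 58.8 = 39.2→39, 24 − 14.4 = 9.6→10, 171 − 102.6 = 68.4→68) → #270A44
80%: (98 − 78.4 = 19.6→20, 24 − 19.2 = 4.8→5, 171 − 136.8 = 34.2→34) → #140522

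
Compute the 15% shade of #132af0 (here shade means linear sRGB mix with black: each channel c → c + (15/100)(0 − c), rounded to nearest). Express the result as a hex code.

#1024cc

#132af0 is rgb(19, 42, 240).
Lerp each channel 15% toward 0:
  R: 19 − 2.85 = 16.15 → 16
  G: 42 − 6.3 = 35.7 → 36
  B: 240 + 0.15×(0−240) = 240 − 36 = 204 → 204
rgb(16, 36, 204) = #1024cc.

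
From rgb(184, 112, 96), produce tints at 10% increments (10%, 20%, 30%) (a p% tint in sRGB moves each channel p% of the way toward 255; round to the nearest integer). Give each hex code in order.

#BF7E70, #C68D80, #CD9B90

10%: (184 + 7.1 = 191.1→191, 112 + 14.3 = 126.3→126, 96 + 15.9 = 111.9→112) → #BF7E70
20%: (184 + 14.2 = 198.2→198, 112 + 28.6 = 140.6→141, 96 + 31.8 = 127.8→128) → #C68D80
30%: (184 + 21.3 = 205.3→205, 112 + 42.9 = 154.9→155, 96 + 47.7 = 143.7→144) → #CD9B90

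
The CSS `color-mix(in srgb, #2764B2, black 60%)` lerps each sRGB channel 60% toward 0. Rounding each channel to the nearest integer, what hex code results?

#102847

#2764B2 is rgb(39, 100, 178).
Per channel, c → c + 0.6(0 − c):
  R: 39 + 0.6×(0−39) = 39 − 23.4 = 15.6 → 16
  G: 100 + 0.6×(0−100) = 100 − 60 = 40 → 40
  B: 178 + 0.6×(0−178) = 178 − 106.8 = 71.2 → 71
rgb(16, 40, 71) = #102847.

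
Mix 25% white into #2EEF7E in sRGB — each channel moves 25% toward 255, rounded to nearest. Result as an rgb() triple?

rgb(98, 243, 158)

#2EEF7E is rgb(46, 239, 126).
Per channel, c → c + 0.25(255 − c):
  R: 46 + 52.25 = 98.25 → 98
  G: 239 + 0.25×(255−239) = 239 + 4 = 243 → 243
  B: 126 + 32.25 = 158.25 → 158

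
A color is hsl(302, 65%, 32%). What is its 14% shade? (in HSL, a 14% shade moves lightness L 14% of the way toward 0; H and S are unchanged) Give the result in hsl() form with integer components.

hsl(302, 65%, 28%)

L moves 14% from 32 toward 0: 32 − 4.48 = 27.52 → 28.
H and S are unchanged.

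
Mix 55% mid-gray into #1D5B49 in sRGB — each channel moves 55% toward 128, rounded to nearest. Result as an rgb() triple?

rgb(83, 111, 103)

#1D5B49 is rgb(29, 91, 73).
Lerp each channel 55% toward 128:
  R: 29 + 0.55×(128−29) = 29 + 54.45 = 83.45 → 83
  G: 91 + 0.55×(128−91) = 91 + 20.35 = 111.35 → 111
  B: 73 + 0.55×(128−73) = 73 + 30.25 = 103.25 → 103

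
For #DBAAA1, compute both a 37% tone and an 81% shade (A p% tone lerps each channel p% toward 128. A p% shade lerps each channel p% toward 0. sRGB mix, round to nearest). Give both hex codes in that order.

#DBAAA1 is rgb(219, 170, 161).
37% tone:
  R: 219 + 0.37×(128−219) = 219 − 33.67 = 185.33 → 185
  G: 170 + 0.37×(128−170) = 170 − 15.54 = 154.46 → 154
  B: 161 + 0.37×(128−161) = 161 − 12.21 = 148.79 → 149
  → #B99A95
81% shade:
  R: 219 + 0.81×(0−219) = 219 − 177.39 = 41.61 → 42
  G: 170 − 137.7 = 32.3 → 32
  B: 161 + 0.81×(0−161) = 161 − 130.41 = 30.59 → 31
  → #2A201F

#B99A95, #2A201F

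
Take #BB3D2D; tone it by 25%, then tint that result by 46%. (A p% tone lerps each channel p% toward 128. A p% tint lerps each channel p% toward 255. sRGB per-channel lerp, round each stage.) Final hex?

#D29F99

#BB3D2D is rgb(187, 61, 45).
Lerp each channel 25% toward 128:
  R: 187 − 14.75 = 172.25 → 172
  G: 61 + 0.25×(128−61) = 61 + 16.75 = 77.75 → 78
  B: 45 + 20.75 = 65.75 → 66
After the tone: rgb(172, 78, 66) = #AC4E42.
Per channel, c → c + 0.46(255 − c):
  R: 172 + 38.18 = 210.18 → 210
  G: 78 + 0.46×(255−78) = 78 + 81.42 = 159.42 → 159
  B: 66 + 86.94 = 152.94 → 153
rgb(210, 159, 153) = #D29F99.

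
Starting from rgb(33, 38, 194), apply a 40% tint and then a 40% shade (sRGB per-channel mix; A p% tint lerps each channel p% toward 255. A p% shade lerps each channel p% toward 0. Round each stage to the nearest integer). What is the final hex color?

#494B83

Lerp each channel 40% toward 255:
  R: 33 + 0.4×(255−33) = 33 + 88.8 = 121.8 → 122
  G: 38 + 0.4×(255−38) = 38 + 86.8 = 124.8 → 125
  B: 194 + 24.4 = 218.4 → 218
After the tint: rgb(122, 125, 218) = #7A7DDA.
Per channel, c → c + 0.4(0 − c):
  R: 122 − 48.8 = 73.2 → 73
  G: 125 + 0.4×(0−125) = 125 − 50 = 75 → 75
  B: 218 + 0.4×(0−218) = 218 − 87.2 = 130.8 → 131
rgb(73, 75, 131) = #494B83.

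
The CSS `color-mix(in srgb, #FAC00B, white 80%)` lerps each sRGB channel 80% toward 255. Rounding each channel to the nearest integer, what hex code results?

#FAC00B is rgb(250, 192, 11).
Per channel, c → c + 0.8(255 − c):
  R: 250 + 0.8×(255−250) = 250 + 4 = 254 → 254
  G: 192 + 0.8×(255−192) = 192 + 50.4 = 242.4 → 242
  B: 11 + 0.8×(255−11) = 11 + 195.2 = 206.2 → 206
rgb(254, 242, 206) = #FEF2CE.

#FEF2CE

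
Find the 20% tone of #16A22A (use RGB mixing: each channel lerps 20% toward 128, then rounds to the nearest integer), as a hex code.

#2B9B3B

#16A22A is rgb(22, 162, 42).
A 20% tone moves each channel 20% toward 128:
  R: 22 + 0.2×(128−22) = 22 + 21.2 = 43.2 → 43
  G: 162 + 0.2×(128−162) = 162 − 6.8 = 155.2 → 155
  B: 42 + 0.2×(128−42) = 42 + 17.2 = 59.2 → 59
rgb(43, 155, 59) = #2B9B3B.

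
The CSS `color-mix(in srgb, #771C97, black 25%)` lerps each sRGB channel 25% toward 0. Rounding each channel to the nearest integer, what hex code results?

#771C97 is rgb(119, 28, 151).
A 25% shade moves each channel 25% toward 0:
  R: 119 − 29.75 = 89.25 → 89
  G: 28 + 0.25×(0−28) = 28 − 7 = 21 → 21
  B: 151 − 37.75 = 113.25 → 113
rgb(89, 21, 113) = #591571.

#591571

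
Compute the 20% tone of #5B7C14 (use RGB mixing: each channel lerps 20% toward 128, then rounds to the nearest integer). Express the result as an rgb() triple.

#5B7C14 is rgb(91, 124, 20).
Per channel, c → c + 0.2(128 − c):
  R: 91 + 0.2×(128−91) = 91 + 7.4 = 98.4 → 98
  G: 124 + 0.2×(128−124) = 124 + 0.8 = 124.8 → 125
  B: 20 + 21.6 = 41.6 → 42

rgb(98, 125, 42)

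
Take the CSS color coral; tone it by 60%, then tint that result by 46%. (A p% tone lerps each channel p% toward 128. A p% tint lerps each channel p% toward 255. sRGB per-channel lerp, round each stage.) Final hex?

CSS coral is rgb(255, 127, 80).
A 60% tone moves each channel 60% toward 128:
  R: 255 + 0.6×(128−255) = 255 − 76.2 = 178.8 → 179
  G: 127 + 0.6×(128−127) = 127 + 0.6 = 127.6 → 128
  B: 80 + 0.6×(128−80) = 80 + 28.8 = 108.8 → 109
After the tone: rgb(179, 128, 109) = #B3806D.
A 46% tint moves each channel 46% toward 255:
  R: 179 + 0.46×(255−179) = 179 + 34.96 = 213.96 → 214
  G: 128 + 0.46×(255−128) = 128 + 58.42 = 186.42 → 186
  B: 109 + 67.16 = 176.16 → 176
rgb(214, 186, 176) = #D6BAB0.

#D6BAB0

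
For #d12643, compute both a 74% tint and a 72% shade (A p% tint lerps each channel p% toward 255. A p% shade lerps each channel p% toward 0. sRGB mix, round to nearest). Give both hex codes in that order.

#f3c7ce, #3b0b13

#d12643 is rgb(209, 38, 67).
74% tint:
  R: 209 + 0.74×(255−209) = 209 + 34.04 = 243.04 → 243
  G: 38 + 160.58 = 198.58 → 199
  B: 67 + 0.74×(255−67) = 67 + 139.12 = 206.12 → 206
  → #f3c7ce
72% shade:
  R: 209 − 150.48 = 58.52 → 59
  G: 38 + 0.72×(0−38) = 38 − 27.36 = 10.64 → 11
  B: 67 + 0.72×(0−67) = 67 − 48.24 = 18.76 → 19
  → #3b0b13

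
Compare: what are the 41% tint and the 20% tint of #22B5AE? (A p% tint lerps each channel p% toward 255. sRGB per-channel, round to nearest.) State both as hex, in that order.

#22B5AE is rgb(34, 181, 174).
41% tint:
  R: 34 + 0.41×(255−34) = 34 + 90.61 = 124.61 → 125
  G: 181 + 0.41×(255−181) = 181 + 30.34 = 211.34 → 211
  B: 174 + 0.41×(255−174) = 174 + 33.21 = 207.21 → 207
  → #7DD3CF
20% tint:
  R: 34 + 44.2 = 78.2 → 78
  G: 181 + 14.8 = 195.8 → 196
  B: 174 + 0.2×(255−174) = 174 + 16.2 = 190.2 → 190
  → #4EC4BE

#7DD3CF, #4EC4BE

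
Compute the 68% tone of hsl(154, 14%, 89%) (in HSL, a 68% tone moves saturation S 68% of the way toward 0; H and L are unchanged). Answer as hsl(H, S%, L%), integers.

S moves 68% from 14 toward 0: 14 − 9.52 = 4.48 → 4.
H and L are unchanged.

hsl(154, 4%, 89%)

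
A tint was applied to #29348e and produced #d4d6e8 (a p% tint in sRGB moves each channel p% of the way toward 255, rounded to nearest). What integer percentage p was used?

#29348e is rgb(41, 52, 142); #d4d6e8 is rgb(212, 214, 232).
On the R channel (widest range): 212 ≈ 41 + (p/100)(255 − 41), so p ≈ 100×(212 − 41)/(255 − 41) = 17100/214 = 79.91.
p = 80 reproduces all three channels after rounding.

80%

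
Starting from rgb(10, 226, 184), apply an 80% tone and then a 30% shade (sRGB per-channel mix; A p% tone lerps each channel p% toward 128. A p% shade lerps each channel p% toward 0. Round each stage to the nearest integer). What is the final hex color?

Lerp each channel 80% toward 128:
  R: 10 + 94.4 = 104.4 → 104
  G: 226 + 0.8×(128−226) = 226 − 78.4 = 147.6 → 148
  B: 184 − 44.8 = 139.2 → 139
After the tone: rgb(104, 148, 139) = #68948B.
Per channel, c → c + 0.3(0 − c):
  R: 104 − 31.2 = 72.8 → 73
  G: 148 + 0.3×(0−148) = 148 − 44.4 = 103.6 → 104
  B: 139 + 0.3×(0−139) = 139 − 41.7 = 97.3 → 97
rgb(73, 104, 97) = #496861.

#496861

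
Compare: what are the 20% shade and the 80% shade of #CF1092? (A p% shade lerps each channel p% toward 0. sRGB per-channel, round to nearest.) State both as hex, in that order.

#CF1092 is rgb(207, 16, 146).
20% shade:
  R: 207 − 41.4 = 165.6 → 166
  G: 16 − 3.2 = 12.8 → 13
  B: 146 − 29.2 = 116.8 → 117
  → #A60D75
80% shade:
  R: 207 + 0.8×(0−207) = 207 − 165.6 = 41.4 → 41
  G: 16 + 0.8×(0−16) = 16 − 12.8 = 3.2 → 3
  B: 146 + 0.8×(0−146) = 146 − 116.8 = 29.2 → 29
  → #29031D

#A60D75, #29031D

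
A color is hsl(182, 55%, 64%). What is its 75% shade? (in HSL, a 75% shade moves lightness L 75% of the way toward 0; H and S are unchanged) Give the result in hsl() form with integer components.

L moves 75% from 64 toward 0: 64 − 48 = 16 → 16.
H and S are unchanged.

hsl(182, 55%, 16%)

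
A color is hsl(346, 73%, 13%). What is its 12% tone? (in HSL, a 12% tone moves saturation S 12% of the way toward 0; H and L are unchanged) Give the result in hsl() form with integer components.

hsl(346, 64%, 13%)

S moves 12% from 73 toward 0: 73 − 8.76 = 64.24 → 64.
H and L are unchanged.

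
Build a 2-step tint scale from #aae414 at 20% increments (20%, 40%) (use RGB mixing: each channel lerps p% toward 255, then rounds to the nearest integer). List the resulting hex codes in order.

#bbe943, #ccef72

#aae414 is rgb(170, 228, 20).
20%: (170 + 17 = 187→187, 228 + 5.4 = 233.4→233, 20 + 47 = 67→67) → #bbe943
40%: (170 + 34 = 204→204, 228 + 10.8 = 238.8→239, 20 + 94 = 114→114) → #ccef72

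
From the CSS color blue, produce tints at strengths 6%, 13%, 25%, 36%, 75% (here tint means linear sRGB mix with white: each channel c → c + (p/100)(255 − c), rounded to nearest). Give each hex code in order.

CSS blue is rgb(0, 0, 255).
6%: (0 + 15.3 = 15.3→15, 0 + 15.3 = 15.3→15, 255→255) → #0f0fff
13%: (0 + 33.15 = 33.15→33, 0 + 33.15 = 33.15→33, 255→255) → #2121ff
25%: (0 + 63.75 = 63.75→64, 0 + 63.75 = 63.75→64, 255→255) → #4040ff
36%: (0 + 91.8 = 91.8→92, 0 + 91.8 = 91.8→92, 255→255) → #5c5cff
75%: (0 + 191.25 = 191.25→191, 0 + 191.25 = 191.25→191, 255→255) → #bfbfff

#0f0fff, #2121ff, #4040ff, #5c5cff, #bfbfff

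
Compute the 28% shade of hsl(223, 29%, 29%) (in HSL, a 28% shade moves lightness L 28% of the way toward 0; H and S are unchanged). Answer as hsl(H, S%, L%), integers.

hsl(223, 29%, 21%)

L moves 28% from 29 toward 0: 29 − 8.12 = 20.88 → 21.
H and S are unchanged.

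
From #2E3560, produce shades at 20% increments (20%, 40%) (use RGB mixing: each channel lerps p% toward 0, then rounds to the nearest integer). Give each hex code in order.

#2E3560 is rgb(46, 53, 96).
20%: (46 − 9.2 = 36.8→37, 53 − 10.6 = 42.4→42, 96 − 19.2 = 76.8→77) → #252A4D
40%: (46 − 18.4 = 27.6→28, 53 − 21.2 = 31.8→32, 96 − 38.4 = 57.6→58) → #1C203A

#252A4D, #1C203A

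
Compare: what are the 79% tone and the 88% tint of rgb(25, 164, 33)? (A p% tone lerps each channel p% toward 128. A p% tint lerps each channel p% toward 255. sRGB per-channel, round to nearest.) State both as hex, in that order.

#6a886c, #e3f4e4

79% tone:
  R: 25 + 0.79×(128−25) = 25 + 81.37 = 106.37 → 106
  G: 164 + 0.79×(128−164) = 164 − 28.44 = 135.56 → 136
  B: 33 + 75.05 = 108.05 → 108
  → #6a886c
88% tint:
  R: 25 + 0.88×(255−25) = 25 + 202.4 = 227.4 → 227
  G: 164 + 0.88×(255−164) = 164 + 80.08 = 244.08 → 244
  B: 33 + 0.88×(255−33) = 33 + 195.36 = 228.36 → 228
  → #e3f4e4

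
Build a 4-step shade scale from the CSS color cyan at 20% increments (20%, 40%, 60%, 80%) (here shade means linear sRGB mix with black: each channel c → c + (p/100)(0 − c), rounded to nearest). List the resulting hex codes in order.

#00CCCC, #009999, #006666, #003333

CSS cyan is rgb(0, 255, 255).
20%: (0→0, 255 − 51 = 204→204, 255 − 51 = 204→204) → #00CCCC
40%: (0→0, 255 − 102 = 153→153, 255 − 102 = 153→153) → #009999
60%: (0→0, 255 − 153 = 102→102, 255 − 153 = 102→102) → #006666
80%: (0→0, 255 − 204 = 51→51, 255 − 204 = 51→51) → #003333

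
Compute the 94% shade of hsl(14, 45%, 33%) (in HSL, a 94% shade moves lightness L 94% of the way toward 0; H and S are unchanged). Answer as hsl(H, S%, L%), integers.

L moves 94% from 33 toward 0: 33 − 31.02 = 1.98 → 2.
H and S are unchanged.

hsl(14, 45%, 2%)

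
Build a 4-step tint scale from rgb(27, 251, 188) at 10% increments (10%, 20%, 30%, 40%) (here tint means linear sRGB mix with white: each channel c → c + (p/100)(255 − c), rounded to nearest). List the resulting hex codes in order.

#32FBC3, #49FCC9, #5FFCD0, #76FDD7

10%: (27 + 22.8 = 49.8→50, 251→251, 188 + 6.7 = 194.7→195) → #32FBC3
20%: (27 + 45.6 = 72.6→73, 251 + 0.8 = 251.8→252, 188 + 13.4 = 201.4→201) → #49FCC9
30%: (27 + 68.4 = 95.4→95, 251 + 1.2 = 252.2→252, 188 + 20.1 = 208.1→208) → #5FFCD0
40%: (27 + 91.2 = 118.2→118, 251 + 1.6 = 252.6→253, 188 + 26.8 = 214.8→215) → #76FDD7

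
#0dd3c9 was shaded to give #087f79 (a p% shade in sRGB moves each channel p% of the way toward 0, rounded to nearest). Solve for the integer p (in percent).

#0dd3c9 is rgb(13, 211, 201); #087f79 is rgb(8, 127, 121).
On the G channel (widest range): 127 ≈ 211 + (p/100)(0 − 211), so p ≈ 100×(127 − 211)/(0 − 211) = -8400/-211 = 39.81.
p = 40 reproduces all three channels after rounding.

40%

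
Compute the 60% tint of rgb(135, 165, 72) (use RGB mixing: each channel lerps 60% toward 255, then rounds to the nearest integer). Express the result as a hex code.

#CFDBB6

A 60% tint moves each channel 60% toward 255:
  R: 135 + 72 = 207 → 207
  G: 165 + 0.6×(255−165) = 165 + 54 = 219 → 219
  B: 72 + 0.6×(255−72) = 72 + 109.8 = 181.8 → 182
rgb(207, 219, 182) = #CFDBB6.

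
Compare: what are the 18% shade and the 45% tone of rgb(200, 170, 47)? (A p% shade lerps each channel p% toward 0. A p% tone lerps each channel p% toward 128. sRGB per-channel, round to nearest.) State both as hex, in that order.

#A48B27, #A89753

18% shade:
  R: 200 + 0.18×(0−200) = 200 − 36 = 164 → 164
  G: 170 + 0.18×(0−170) = 170 − 30.6 = 139.4 → 139
  B: 47 + 0.18×(0−47) = 47 − 8.46 = 38.54 → 39
  → #A48B27
45% tone:
  R: 200 + 0.45×(128−200) = 200 − 32.4 = 167.6 → 168
  G: 170 − 18.9 = 151.1 → 151
  B: 47 + 36.45 = 83.45 → 83
  → #A89753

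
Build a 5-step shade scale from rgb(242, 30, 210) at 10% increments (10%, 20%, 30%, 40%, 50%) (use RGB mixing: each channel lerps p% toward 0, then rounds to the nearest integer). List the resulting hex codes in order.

10%: (242 − 24.2 = 217.8→218, 30 − 3 = 27→27, 210 − 21 = 189→189) → #DA1BBD
20%: (242 − 48.4 = 193.6→194, 30 − 6 = 24→24, 210 − 42 = 168→168) → #C218A8
30%: (242 − 72.6 = 169.4→169, 30 − 9 = 21→21, 210 − 63 = 147→147) → #A91593
40%: (242 − 96.8 = 145.2→145, 30 − 12 = 18→18, 210 − 84 = 126→126) → #91127E
50%: (242 − 121 = 121→121, 30 − 15 = 15→15, 210 − 105 = 105→105) → #790F69

#DA1BBD, #C218A8, #A91593, #91127E, #790F69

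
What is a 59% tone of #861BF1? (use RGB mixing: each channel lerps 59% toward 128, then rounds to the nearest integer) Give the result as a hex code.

#861BF1 is rgb(134, 27, 241).
A 59% tone moves each channel 59% toward 128:
  R: 134 + 0.59×(128−134) = 134 − 3.54 = 130.46 → 130
  G: 27 + 59.59 = 86.59 → 87
  B: 241 + 0.59×(128−241) = 241 − 66.67 = 174.33 → 174
rgb(130, 87, 174) = #8257AE.

#8257AE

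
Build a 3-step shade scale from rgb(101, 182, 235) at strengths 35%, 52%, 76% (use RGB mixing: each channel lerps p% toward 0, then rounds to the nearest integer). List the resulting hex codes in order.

35%: (101 − 35.35 = 65.65→66, 182 − 63.7 = 118.3→118, 235 − 82.25 = 152.75→153) → #427699
52%: (101 − 52.52 = 48.48→48, 182 − 94.64 = 87.36→87, 235 − 122.2 = 112.8→113) → #305771
76%: (101 − 76.76 = 24.24→24, 182 − 138.32 = 43.68→44, 235 − 178.6 = 56.4→56) → #182c38

#427699, #305771, #182c38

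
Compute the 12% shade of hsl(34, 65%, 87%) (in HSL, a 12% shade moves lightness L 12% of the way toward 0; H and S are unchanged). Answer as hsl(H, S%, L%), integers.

hsl(34, 65%, 77%)

L moves 12% from 87 toward 0: 87 − 10.44 = 76.56 → 77.
H and S are unchanged.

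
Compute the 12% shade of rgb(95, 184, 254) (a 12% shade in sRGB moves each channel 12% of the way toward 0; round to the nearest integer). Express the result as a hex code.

A 12% shade moves each channel 12% toward 0:
  R: 95 + 0.12×(0−95) = 95 − 11.4 = 83.6 → 84
  G: 184 + 0.12×(0−184) = 184 − 22.08 = 161.92 → 162
  B: 254 + 0.12×(0−254) = 254 − 30.48 = 223.52 → 224
rgb(84, 162, 224) = #54a2e0.

#54a2e0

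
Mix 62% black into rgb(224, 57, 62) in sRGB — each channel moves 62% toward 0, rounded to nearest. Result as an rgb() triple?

rgb(85, 22, 24)

Lerp each channel 62% toward 0:
  R: 224 + 0.62×(0−224) = 224 − 138.88 = 85.12 → 85
  G: 57 + 0.62×(0−57) = 57 − 35.34 = 21.66 → 22
  B: 62 + 0.62×(0−62) = 62 − 38.44 = 23.56 → 24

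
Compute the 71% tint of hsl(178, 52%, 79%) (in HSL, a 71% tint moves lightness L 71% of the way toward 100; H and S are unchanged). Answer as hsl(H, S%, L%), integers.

hsl(178, 52%, 94%)

L moves 71% from 79 toward 100: 79 + 14.91 = 93.91 → 94.
H and S are unchanged.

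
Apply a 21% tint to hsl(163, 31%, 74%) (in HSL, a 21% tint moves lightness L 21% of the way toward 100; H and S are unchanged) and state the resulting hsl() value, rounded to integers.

hsl(163, 31%, 79%)

L moves 21% from 74 toward 100: 74 + 5.46 = 79.46 → 79.
H and S are unchanged.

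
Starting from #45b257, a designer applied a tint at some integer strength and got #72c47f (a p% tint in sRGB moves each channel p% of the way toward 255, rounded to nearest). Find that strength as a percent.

24%

#45b257 is rgb(69, 178, 87); #72c47f is rgb(114, 196, 127).
On the R channel (widest range): 114 ≈ 69 + (p/100)(255 − 69), so p ≈ 100×(114 − 69)/(255 − 69) = 4500/186 = 24.19.
p = 24 reproduces all three channels after rounding.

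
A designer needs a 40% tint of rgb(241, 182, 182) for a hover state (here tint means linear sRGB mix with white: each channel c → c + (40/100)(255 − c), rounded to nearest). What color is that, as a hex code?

#f7d3d3

A 40% tint moves each channel 40% toward 255:
  R: 241 + 0.4×(255−241) = 241 + 5.6 = 246.6 → 247
  G: 182 + 0.4×(255−182) = 182 + 29.2 = 211.2 → 211
  B: 182 + 0.4×(255−182) = 182 + 29.2 = 211.2 → 211
rgb(247, 211, 211) = #f7d3d3.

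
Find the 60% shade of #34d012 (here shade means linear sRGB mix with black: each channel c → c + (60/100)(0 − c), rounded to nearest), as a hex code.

#155307

#34d012 is rgb(52, 208, 18).
Lerp each channel 60% toward 0:
  R: 52 + 0.6×(0−52) = 52 − 31.2 = 20.8 → 21
  G: 208 + 0.6×(0−208) = 208 − 124.8 = 83.2 → 83
  B: 18 + 0.6×(0−18) = 18 − 10.8 = 7.2 → 7
rgb(21, 83, 7) = #155307.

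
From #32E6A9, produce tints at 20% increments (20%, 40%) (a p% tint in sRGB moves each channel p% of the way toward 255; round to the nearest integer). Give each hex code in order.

#5BEBBA, #84F0CB

#32E6A9 is rgb(50, 230, 169).
20%: (50 + 41 = 91→91, 230 + 5 = 235→235, 169 + 17.2 = 186.2→186) → #5BEBBA
40%: (50 + 82 = 132→132, 230 + 10 = 240→240, 169 + 34.4 = 203.4→203) → #84F0CB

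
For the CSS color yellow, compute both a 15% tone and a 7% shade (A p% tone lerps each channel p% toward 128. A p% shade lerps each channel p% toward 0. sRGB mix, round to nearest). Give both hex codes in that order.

#ECEC13, #EDED00

CSS yellow is rgb(255, 255, 0).
15% tone:
  R: 255 − 19.05 = 235.95 → 236
  G: 255 + 0.15×(128−255) = 255 − 19.05 = 235.95 → 236
  B: 0 + 0.15×(128−0) = 0 + 19.2 = 19.2 → 19
  → #ECEC13
7% shade:
  R: 255 − 17.85 = 237.15 → 237
  G: 255 + 0.07×(0−255) = 255 − 17.85 = 237.15 → 237
  B: 0 + 0 = 0 → 0
  → #EDED00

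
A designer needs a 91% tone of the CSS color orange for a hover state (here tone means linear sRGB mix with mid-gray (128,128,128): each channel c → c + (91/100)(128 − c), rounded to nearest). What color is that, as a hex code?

#8b8374

CSS orange is rgb(255, 165, 0).
Lerp each channel 91% toward 128:
  R: 255 + 0.91×(128−255) = 255 − 115.57 = 139.43 → 139
  G: 165 − 33.67 = 131.33 → 131
  B: 0 + 0.91×(128−0) = 0 + 116.48 = 116.48 → 116
rgb(139, 131, 116) = #8b8374.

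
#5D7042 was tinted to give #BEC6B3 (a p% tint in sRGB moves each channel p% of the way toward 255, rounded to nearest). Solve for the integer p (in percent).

60%

#5D7042 is rgb(93, 112, 66); #BEC6B3 is rgb(190, 198, 179).
On the B channel (widest range): 179 ≈ 66 + (p/100)(255 − 66), so p ≈ 100×(179 − 66)/(255 − 66) = 11300/189 = 59.79.
p = 60 reproduces all three channels after rounding.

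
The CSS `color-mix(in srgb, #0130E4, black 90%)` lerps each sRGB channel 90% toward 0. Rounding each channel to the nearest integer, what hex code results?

#000517

#0130E4 is rgb(1, 48, 228).
Per channel, c → c + 0.9(0 − c):
  R: 1 + 0.9×(0−1) = 1 − 0.9 = 0.1 → 0
  G: 48 − 43.2 = 4.8 → 5
  B: 228 + 0.9×(0−228) = 228 − 205.2 = 22.8 → 23
rgb(0, 5, 23) = #000517.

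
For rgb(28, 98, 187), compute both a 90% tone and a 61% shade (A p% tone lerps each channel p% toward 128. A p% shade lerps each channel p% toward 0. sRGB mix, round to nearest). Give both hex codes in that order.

#767D86, #0B2649

90% tone:
  R: 28 + 0.9×(128−28) = 28 + 90 = 118 → 118
  G: 98 + 0.9×(128−98) = 98 + 27 = 125 → 125
  B: 187 + 0.9×(128−187) = 187 − 53.1 = 133.9 → 134
  → #767D86
61% shade:
  R: 28 − 17.08 = 10.92 → 11
  G: 98 + 0.61×(0−98) = 98 − 59.78 = 38.22 → 38
  B: 187 + 0.61×(0−187) = 187 − 114.07 = 72.93 → 73
  → #0B2649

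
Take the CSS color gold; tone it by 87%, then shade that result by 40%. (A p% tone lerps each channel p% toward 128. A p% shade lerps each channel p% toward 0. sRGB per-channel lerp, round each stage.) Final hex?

#575343

CSS gold is rgb(255, 215, 0).
Lerp each channel 87% toward 128:
  R: 255 − 110.49 = 144.51 → 145
  G: 215 − 75.69 = 139.31 → 139
  B: 0 + 111.36 = 111.36 → 111
After the tone: rgb(145, 139, 111) = #918b6f.
A 40% shade moves each channel 40% toward 0:
  R: 145 + 0.4×(0−145) = 145 − 58 = 87 → 87
  G: 139 + 0.4×(0−139) = 139 − 55.6 = 83.4 → 83
  B: 111 − 44.4 = 66.6 → 67
rgb(87, 83, 67) = #575343.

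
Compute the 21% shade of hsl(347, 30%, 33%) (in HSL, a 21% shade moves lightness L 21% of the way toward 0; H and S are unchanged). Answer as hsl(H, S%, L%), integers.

hsl(347, 30%, 26%)

L moves 21% from 33 toward 0: 33 − 6.93 = 26.07 → 26.
H and S are unchanged.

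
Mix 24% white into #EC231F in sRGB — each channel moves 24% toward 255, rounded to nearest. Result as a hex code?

#EC231F is rgb(236, 35, 31).
Per channel, c → c + 0.24(255 − c):
  R: 236 + 0.24×(255−236) = 236 + 4.56 = 240.56 → 241
  G: 35 + 52.8 = 87.8 → 88
  B: 31 + 53.76 = 84.76 → 85
rgb(241, 88, 85) = #F15855.

#F15855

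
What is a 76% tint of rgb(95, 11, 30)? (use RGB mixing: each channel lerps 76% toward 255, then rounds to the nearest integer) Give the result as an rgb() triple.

rgb(217, 196, 201)

Lerp each channel 76% toward 255:
  R: 95 + 0.76×(255−95) = 95 + 121.6 = 216.6 → 217
  G: 11 + 185.44 = 196.44 → 196
  B: 30 + 0.76×(255−30) = 30 + 171 = 201 → 201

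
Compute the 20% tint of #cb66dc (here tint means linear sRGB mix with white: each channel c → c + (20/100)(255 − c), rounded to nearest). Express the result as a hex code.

#cb66dc is rgb(203, 102, 220).
Per channel, c → c + 0.2(255 − c):
  R: 203 + 0.2×(255−203) = 203 + 10.4 = 213.4 → 213
  G: 102 + 0.2×(255−102) = 102 + 30.6 = 132.6 → 133
  B: 220 + 0.2×(255−220) = 220 + 7 = 227 → 227
rgb(213, 133, 227) = #d585e3.

#d585e3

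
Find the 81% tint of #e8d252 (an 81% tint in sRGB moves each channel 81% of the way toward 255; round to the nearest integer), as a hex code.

#fbf6de

#e8d252 is rgb(232, 210, 82).
Lerp each channel 81% toward 255:
  R: 232 + 0.81×(255−232) = 232 + 18.63 = 250.63 → 251
  G: 210 + 0.81×(255−210) = 210 + 36.45 = 246.45 → 246
  B: 82 + 140.13 = 222.13 → 222
rgb(251, 246, 222) = #fbf6de.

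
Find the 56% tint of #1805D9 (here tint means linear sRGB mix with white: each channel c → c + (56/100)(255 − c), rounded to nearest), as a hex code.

#1805D9 is rgb(24, 5, 217).
Lerp each channel 56% toward 255:
  R: 24 + 0.56×(255−24) = 24 + 129.36 = 153.36 → 153
  G: 5 + 0.56×(255−5) = 5 + 140 = 145 → 145
  B: 217 + 0.56×(255−217) = 217 + 21.28 = 238.28 → 238
rgb(153, 145, 238) = #9991EE.

#9991EE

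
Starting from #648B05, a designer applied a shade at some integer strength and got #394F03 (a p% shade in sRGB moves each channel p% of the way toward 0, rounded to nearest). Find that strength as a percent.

43%

#648B05 is rgb(100, 139, 5); #394F03 is rgb(57, 79, 3).
On the G channel (widest range): 79 ≈ 139 + (p/100)(0 − 139), so p ≈ 100×(79 − 139)/(0 − 139) = -6000/-139 = 43.17.
p = 43 reproduces all three channels after rounding.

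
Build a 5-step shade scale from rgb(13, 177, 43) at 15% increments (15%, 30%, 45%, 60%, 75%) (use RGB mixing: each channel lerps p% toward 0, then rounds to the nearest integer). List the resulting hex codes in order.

15%: (13 − 1.95 = 11.05→11, 177 − 26.55 = 150.45→150, 43 − 6.45 = 36.55→37) → #0b9625
30%: (13 − 3.9 = 9.1→9, 177 − 53.1 = 123.9→124, 43 − 12.9 = 30.1→30) → #097c1e
45%: (13 − 5.85 = 7.15→7, 177 − 79.65 = 97.35→97, 43 − 19.35 = 23.65→24) → #076118
60%: (13 − 7.8 = 5.2→5, 177 − 106.2 = 70.8→71, 43 − 25.8 = 17.2→17) → #054711
75%: (13 − 9.75 = 3.25→3, 177 − 132.75 = 44.25→44, 43 − 32.25 = 10.75→11) → #032c0b

#0b9625, #097c1e, #076118, #054711, #032c0b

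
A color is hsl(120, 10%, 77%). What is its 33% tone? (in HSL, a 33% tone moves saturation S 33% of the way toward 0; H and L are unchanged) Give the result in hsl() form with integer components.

S moves 33% from 10 toward 0: 10 − 3.3 = 6.7 → 7.
H and L are unchanged.

hsl(120, 7%, 77%)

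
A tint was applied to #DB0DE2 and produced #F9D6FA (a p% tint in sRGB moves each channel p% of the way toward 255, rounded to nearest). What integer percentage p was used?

#DB0DE2 is rgb(219, 13, 226); #F9D6FA is rgb(249, 214, 250).
On the G channel (widest range): 214 ≈ 13 + (p/100)(255 − 13), so p ≈ 100×(214 − 13)/(255 − 13) = 20100/242 = 83.06.
p = 83 reproduces all three channels after rounding.

83%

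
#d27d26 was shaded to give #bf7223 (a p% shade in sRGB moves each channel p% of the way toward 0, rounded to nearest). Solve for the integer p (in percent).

#d27d26 is rgb(210, 125, 38); #bf7223 is rgb(191, 114, 35).
On the R channel (widest range): 191 ≈ 210 + (p/100)(0 − 210), so p ≈ 100×(191 − 210)/(0 − 210) = -1900/-210 = 9.05.
p = 9 reproduces all three channels after rounding.

9%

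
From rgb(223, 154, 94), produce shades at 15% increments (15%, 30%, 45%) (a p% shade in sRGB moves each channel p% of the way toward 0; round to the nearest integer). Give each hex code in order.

15%: (223 − 33.45 = 189.55→190, 154 − 23.1 = 130.9→131, 94 − 14.1 = 79.9→80) → #be8350
30%: (223 − 66.9 = 156.1→156, 154 − 46.2 = 107.8→108, 94 − 28.2 = 65.8→66) → #9c6c42
45%: (223 − 100.35 = 122.65→123, 154 − 69.3 = 84.7→85, 94 − 42.3 = 51.7→52) → #7b5534

#be8350, #9c6c42, #7b5534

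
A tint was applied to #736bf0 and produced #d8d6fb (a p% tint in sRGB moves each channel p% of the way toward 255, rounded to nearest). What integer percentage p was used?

72%

#736bf0 is rgb(115, 107, 240); #d8d6fb is rgb(216, 214, 251).
On the G channel (widest range): 214 ≈ 107 + (p/100)(255 − 107), so p ≈ 100×(214 − 107)/(255 − 107) = 10700/148 = 72.30.
p = 72 reproduces all three channels after rounding.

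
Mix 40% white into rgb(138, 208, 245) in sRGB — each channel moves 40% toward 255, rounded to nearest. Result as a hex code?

#b9e3f9

A 40% tint moves each channel 40% toward 255:
  R: 138 + 0.4×(255−138) = 138 + 46.8 = 184.8 → 185
  G: 208 + 18.8 = 226.8 → 227
  B: 245 + 0.4×(255−245) = 245 + 4 = 249 → 249
rgb(185, 227, 249) = #b9e3f9.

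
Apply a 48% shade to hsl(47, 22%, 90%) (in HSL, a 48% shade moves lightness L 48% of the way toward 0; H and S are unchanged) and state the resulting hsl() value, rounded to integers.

hsl(47, 22%, 47%)

L moves 48% from 90 toward 0: 90 − 43.2 = 46.8 → 47.
H and S are unchanged.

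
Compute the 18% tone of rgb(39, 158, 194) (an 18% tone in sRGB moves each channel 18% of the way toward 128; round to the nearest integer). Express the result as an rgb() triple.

Per channel, c → c + 0.18(128 − c):
  R: 39 + 0.18×(128−39) = 39 + 16.02 = 55.02 → 55
  G: 158 + 0.18×(128−158) = 158 − 5.4 = 152.6 → 153
  B: 194 + 0.18×(128−194) = 194 − 11.88 = 182.12 → 182

rgb(55, 153, 182)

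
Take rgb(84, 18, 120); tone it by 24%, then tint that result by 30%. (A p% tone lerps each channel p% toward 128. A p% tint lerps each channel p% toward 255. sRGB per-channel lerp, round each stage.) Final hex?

#8F6BA2

A 24% tone moves each channel 24% toward 128:
  R: 84 + 0.24×(128−84) = 84 + 10.56 = 94.56 → 95
  G: 18 + 26.4 = 44.4 → 44
  B: 120 + 1.92 = 121.92 → 122
After the tone: rgb(95, 44, 122) = #5F2C7A.
Per channel, c → c + 0.3(255 − c):
  R: 95 + 0.3×(255−95) = 95 + 48 = 143 → 143
  G: 44 + 0.3×(255−44) = 44 + 63.3 = 107.3 → 107
  B: 122 + 39.9 = 161.9 → 162
rgb(143, 107, 162) = #8F6BA2.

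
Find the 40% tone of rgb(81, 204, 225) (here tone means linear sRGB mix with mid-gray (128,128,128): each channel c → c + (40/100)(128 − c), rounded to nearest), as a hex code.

#64AEBA

Lerp each channel 40% toward 128:
  R: 81 + 18.8 = 99.8 → 100
  G: 204 − 30.4 = 173.6 → 174
  B: 225 − 38.8 = 186.2 → 186
rgb(100, 174, 186) = #64AEBA.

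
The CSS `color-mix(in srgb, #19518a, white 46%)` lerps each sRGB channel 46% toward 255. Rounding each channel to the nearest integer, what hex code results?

#19518a is rgb(25, 81, 138).
Per channel, c → c + 0.46(255 − c):
  R: 25 + 105.8 = 130.8 → 131
  G: 81 + 0.46×(255−81) = 81 + 80.04 = 161.04 → 161
  B: 138 + 0.46×(255−138) = 138 + 53.82 = 191.82 → 192
rgb(131, 161, 192) = #83a1c0.

#83a1c0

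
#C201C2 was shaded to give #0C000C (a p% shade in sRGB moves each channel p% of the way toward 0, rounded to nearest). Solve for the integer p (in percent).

#C201C2 is rgb(194, 1, 194); #0C000C is rgb(12, 0, 12).
On the R channel (widest range): 12 ≈ 194 + (p/100)(0 − 194), so p ≈ 100×(12 − 194)/(0 − 194) = -18200/-194 = 93.81.
p = 94 reproduces all three channels after rounding.

94%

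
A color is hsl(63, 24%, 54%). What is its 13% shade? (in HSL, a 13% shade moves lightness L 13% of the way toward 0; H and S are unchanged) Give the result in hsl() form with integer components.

hsl(63, 24%, 47%)

L moves 13% from 54 toward 0: 54 − 7.02 = 46.98 → 47.
H and S are unchanged.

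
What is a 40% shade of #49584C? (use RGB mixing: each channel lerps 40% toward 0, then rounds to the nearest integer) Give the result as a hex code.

#2C352E

#49584C is rgb(73, 88, 76).
A 40% shade moves each channel 40% toward 0:
  R: 73 − 29.2 = 43.8 → 44
  G: 88 − 35.2 = 52.8 → 53
  B: 76 + 0.4×(0−76) = 76 − 30.4 = 45.6 → 46
rgb(44, 53, 46) = #2C352E.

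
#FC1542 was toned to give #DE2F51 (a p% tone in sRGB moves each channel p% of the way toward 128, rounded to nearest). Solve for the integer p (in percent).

24%

#FC1542 is rgb(252, 21, 66); #DE2F51 is rgb(222, 47, 81).
On the R channel (widest range): 222 ≈ 252 + (p/100)(128 − 252), so p ≈ 100×(222 − 252)/(128 − 252) = -3000/-124 = 24.19.
p = 24 reproduces all three channels after rounding.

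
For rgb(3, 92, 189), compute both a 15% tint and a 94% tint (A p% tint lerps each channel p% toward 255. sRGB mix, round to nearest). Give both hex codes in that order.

15% tint:
  R: 3 + 0.15×(255−3) = 3 + 37.8 = 40.8 → 41
  G: 92 + 24.45 = 116.45 → 116
  B: 189 + 9.9 = 198.9 → 199
  → #2974C7
94% tint:
  R: 3 + 0.94×(255−3) = 3 + 236.88 = 239.88 → 240
  G: 92 + 153.22 = 245.22 → 245
  B: 189 + 0.94×(255−189) = 189 + 62.04 = 251.04 → 251
  → #F0F5FB

#2974C7, #F0F5FB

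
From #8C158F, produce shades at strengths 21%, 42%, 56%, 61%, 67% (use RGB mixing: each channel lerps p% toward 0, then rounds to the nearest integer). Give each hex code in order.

#6F1171, #510C53, #3E093F, #370838, #2E072F

#8C158F is rgb(140, 21, 143).
21%: (140 − 29.4 = 110.6→111, 21 − 4.41 = 16.59→17, 143 − 30.03 = 112.97→113) → #6F1171
42%: (140 − 58.8 = 81.2→81, 21 − 8.82 = 12.18→12, 143 − 60.06 = 82.94→83) → #510C53
56%: (140 − 78.4 = 61.6→62, 21 − 11.76 = 9.24→9, 143 − 80.08 = 62.92→63) → #3E093F
61%: (140 − 85.4 = 54.6→55, 21 − 12.81 = 8.19→8, 143 − 87.23 = 55.77→56) → #370838
67%: (140 − 93.8 = 46.2→46, 21 − 14.07 = 6.93→7, 143 − 95.81 = 47.19→47) → #2E072F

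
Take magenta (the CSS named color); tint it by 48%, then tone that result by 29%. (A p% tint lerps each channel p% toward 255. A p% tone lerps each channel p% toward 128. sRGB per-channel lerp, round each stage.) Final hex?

CSS magenta is rgb(255, 0, 255).
Per channel, c → c + 0.48(255 − c):
  R: 255 + 0.48×(255−255) = 255 + 0 = 255 → 255
  G: 0 + 0.48×(255−0) = 0 + 122.4 = 122.4 → 122
  B: 255 + 0 = 255 → 255
After the tint: rgb(255, 122, 255) = #FF7AFF.
Lerp each channel 29% toward 128:
  R: 255 + 0.29×(128−255) = 255 − 36.83 = 218.17 → 218
  G: 122 + 0.29×(128−122) = 122 + 1.74 = 123.74 → 124
  B: 255 − 36.83 = 218.17 → 218
rgb(218, 124, 218) = #DA7CDA.

#DA7CDA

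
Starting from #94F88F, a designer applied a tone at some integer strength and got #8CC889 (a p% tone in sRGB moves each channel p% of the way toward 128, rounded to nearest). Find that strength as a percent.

40%

#94F88F is rgb(148, 248, 143); #8CC889 is rgb(140, 200, 137).
On the G channel (widest range): 200 ≈ 248 + (p/100)(128 − 248), so p ≈ 100×(200 − 248)/(128 − 248) = -4800/-120 = 40.00.
p = 40 reproduces all three channels after rounding.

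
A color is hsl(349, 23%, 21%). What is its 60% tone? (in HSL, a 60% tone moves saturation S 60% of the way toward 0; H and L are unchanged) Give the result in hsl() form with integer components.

hsl(349, 9%, 21%)

S moves 60% from 23 toward 0: 23 − 13.8 = 9.2 → 9.
H and L are unchanged.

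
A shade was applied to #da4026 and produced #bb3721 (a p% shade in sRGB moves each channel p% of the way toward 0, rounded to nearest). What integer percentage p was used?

#da4026 is rgb(218, 64, 38); #bb3721 is rgb(187, 55, 33).
On the R channel (widest range): 187 ≈ 218 + (p/100)(0 − 218), so p ≈ 100×(187 − 218)/(0 − 218) = -3100/-218 = 14.22.
p = 14 reproduces all three channels after rounding.

14%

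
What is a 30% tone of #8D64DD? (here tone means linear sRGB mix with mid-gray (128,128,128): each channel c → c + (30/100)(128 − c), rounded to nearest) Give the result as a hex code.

#8D64DD is rgb(141, 100, 221).
Lerp each channel 30% toward 128:
  R: 141 + 0.3×(128−141) = 141 − 3.9 = 137.1 → 137
  G: 100 + 0.3×(128−100) = 100 + 8.4 = 108.4 → 108
  B: 221 + 0.3×(128−221) = 221 − 27.9 = 193.1 → 193
rgb(137, 108, 193) = #896CC1.

#896CC1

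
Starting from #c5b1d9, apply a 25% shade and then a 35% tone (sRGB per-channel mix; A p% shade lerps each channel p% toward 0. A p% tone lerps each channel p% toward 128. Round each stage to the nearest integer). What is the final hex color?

#8d8397

#c5b1d9 is rgb(197, 177, 217).
Per channel, c → c + 0.25(0 − c):
  R: 197 + 0.25×(0−197) = 197 − 49.25 = 147.75 → 148
  G: 177 + 0.25×(0−177) = 177 − 44.25 = 132.75 → 133
  B: 217 + 0.25×(0−217) = 217 − 54.25 = 162.75 → 163
After the shade: rgb(148, 133, 163) = #9485a3.
Per channel, c → c + 0.35(128 − c):
  R: 148 − 7 = 141 → 141
  G: 133 − 1.75 = 131.25 → 131
  B: 163 + 0.35×(128−163) = 163 − 12.25 = 150.75 → 151
rgb(141, 131, 151) = #8d8397.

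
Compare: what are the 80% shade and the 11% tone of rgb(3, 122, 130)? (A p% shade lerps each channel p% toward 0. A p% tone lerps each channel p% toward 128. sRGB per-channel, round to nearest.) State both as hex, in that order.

80% shade:
  R: 3 − 2.4 = 0.6 → 1
  G: 122 − 97.6 = 24.4 → 24
  B: 130 + 0.8×(0−130) = 130 − 104 = 26 → 26
  → #01181A
11% tone:
  R: 3 + 0.11×(128−3) = 3 + 13.75 = 16.75 → 17
  G: 122 + 0.66 = 122.66 → 123
  B: 130 − 0.22 = 129.78 → 130
  → #117B82

#01181A, #117B82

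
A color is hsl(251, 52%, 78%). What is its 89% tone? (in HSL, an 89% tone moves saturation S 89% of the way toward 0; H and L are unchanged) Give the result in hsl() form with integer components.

S moves 89% from 52 toward 0: 52 − 46.28 = 5.72 → 6.
H and L are unchanged.

hsl(251, 6%, 78%)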